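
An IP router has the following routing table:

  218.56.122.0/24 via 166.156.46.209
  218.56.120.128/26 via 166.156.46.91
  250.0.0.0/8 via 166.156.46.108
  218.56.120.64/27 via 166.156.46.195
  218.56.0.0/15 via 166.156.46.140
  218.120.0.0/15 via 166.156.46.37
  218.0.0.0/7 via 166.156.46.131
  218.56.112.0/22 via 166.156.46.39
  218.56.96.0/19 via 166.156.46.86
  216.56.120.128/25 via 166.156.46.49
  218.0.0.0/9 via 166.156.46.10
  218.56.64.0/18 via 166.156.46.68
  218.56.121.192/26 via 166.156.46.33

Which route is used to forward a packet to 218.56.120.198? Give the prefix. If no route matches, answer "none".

Entries matching 218.56.120.198:
  218.0.0.0/7 (218.0.0.0 - 219.255.255.255)
  218.0.0.0/9 (218.0.0.0 - 218.127.255.255)
  218.56.0.0/15 (218.56.0.0 - 218.57.255.255)
  218.56.64.0/18 (218.56.64.0 - 218.56.127.255)
  218.56.96.0/19 (218.56.96.0 - 218.56.127.255)
Most specific is 218.56.96.0/19.

218.56.96.0/19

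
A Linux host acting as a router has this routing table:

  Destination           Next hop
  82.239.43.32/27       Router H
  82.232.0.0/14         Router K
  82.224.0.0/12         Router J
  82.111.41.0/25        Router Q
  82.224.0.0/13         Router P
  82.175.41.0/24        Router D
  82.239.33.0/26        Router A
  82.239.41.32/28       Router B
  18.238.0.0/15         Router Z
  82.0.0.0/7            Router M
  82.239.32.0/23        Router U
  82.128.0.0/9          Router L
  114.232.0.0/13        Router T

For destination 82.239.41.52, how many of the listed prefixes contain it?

Prefixes containing 82.239.41.52:
  82.0.0.0/7 (82.0.0.0 - 83.255.255.255)
  82.128.0.0/9 (82.128.0.0 - 82.255.255.255)
  82.224.0.0/12 (82.224.0.0 - 82.239.255.255)
Total matching entries: 3.

3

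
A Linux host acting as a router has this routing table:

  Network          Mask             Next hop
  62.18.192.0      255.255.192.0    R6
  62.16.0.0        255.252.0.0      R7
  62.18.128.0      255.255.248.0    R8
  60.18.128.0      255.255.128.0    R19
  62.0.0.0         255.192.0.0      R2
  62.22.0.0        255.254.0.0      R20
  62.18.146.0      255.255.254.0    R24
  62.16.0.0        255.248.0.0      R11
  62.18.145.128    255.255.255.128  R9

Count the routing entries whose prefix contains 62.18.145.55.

3

Prefixes containing 62.18.145.55:
  62.0.0.0/10 (62.0.0.0 - 62.63.255.255)
  62.16.0.0/13 (62.16.0.0 - 62.23.255.255)
  62.16.0.0/14 (62.16.0.0 - 62.19.255.255)
Total matching entries: 3.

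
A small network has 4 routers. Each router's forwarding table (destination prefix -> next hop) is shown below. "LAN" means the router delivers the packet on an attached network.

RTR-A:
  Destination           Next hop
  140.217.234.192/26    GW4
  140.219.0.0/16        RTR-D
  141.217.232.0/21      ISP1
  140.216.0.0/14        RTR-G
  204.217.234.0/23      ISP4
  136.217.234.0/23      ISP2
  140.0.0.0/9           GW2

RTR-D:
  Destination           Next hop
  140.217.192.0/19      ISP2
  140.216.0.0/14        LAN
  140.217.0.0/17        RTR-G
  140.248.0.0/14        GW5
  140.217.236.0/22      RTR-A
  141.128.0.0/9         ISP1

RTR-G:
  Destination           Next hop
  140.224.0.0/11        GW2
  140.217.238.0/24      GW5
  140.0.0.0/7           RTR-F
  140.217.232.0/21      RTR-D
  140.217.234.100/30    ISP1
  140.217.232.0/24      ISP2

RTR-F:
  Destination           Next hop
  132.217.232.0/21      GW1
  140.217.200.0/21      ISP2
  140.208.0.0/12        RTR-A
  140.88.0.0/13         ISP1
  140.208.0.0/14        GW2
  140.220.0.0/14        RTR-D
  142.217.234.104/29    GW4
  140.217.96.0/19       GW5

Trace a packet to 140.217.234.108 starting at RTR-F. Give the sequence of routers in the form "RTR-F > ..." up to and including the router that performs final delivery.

RTR-F > RTR-A > RTR-G > RTR-D

At RTR-F: longest match for 140.217.234.108 is 140.208.0.0/12 -> RTR-A
At RTR-A: longest match for 140.217.234.108 is 140.216.0.0/14 -> RTR-G
At RTR-G: longest match for 140.217.234.108 is 140.217.232.0/21 -> RTR-D
At RTR-D: longest match for 140.217.234.108 is 140.216.0.0/14 -> LAN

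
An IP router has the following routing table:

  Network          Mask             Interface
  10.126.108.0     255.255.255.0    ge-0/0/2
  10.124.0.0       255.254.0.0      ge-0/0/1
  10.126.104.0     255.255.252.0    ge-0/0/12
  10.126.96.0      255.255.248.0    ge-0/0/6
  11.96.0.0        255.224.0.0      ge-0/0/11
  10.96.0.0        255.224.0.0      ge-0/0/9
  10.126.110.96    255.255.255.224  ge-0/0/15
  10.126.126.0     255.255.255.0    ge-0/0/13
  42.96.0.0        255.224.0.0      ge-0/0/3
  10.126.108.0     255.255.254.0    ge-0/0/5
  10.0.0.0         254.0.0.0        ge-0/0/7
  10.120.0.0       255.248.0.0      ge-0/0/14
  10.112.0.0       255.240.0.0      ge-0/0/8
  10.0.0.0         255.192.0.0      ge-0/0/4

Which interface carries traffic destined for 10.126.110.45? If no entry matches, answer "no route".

ge-0/0/14

Routes whose prefix contains 10.126.110.45:
  10.0.0.0/7 (10.0.0.0 - 11.255.255.255) -> ge-0/0/7
  10.96.0.0/11 (10.96.0.0 - 10.127.255.255) -> ge-0/0/9
  10.112.0.0/12 (10.112.0.0 - 10.127.255.255) -> ge-0/0/8
  10.120.0.0/13 (10.120.0.0 - 10.127.255.255) -> ge-0/0/14
More-specific entries that do NOT match:
  10.126.110.96/27 (10.126.110.96 - 10.126.110.127) does not contain 10.126.110.45
  10.126.108.0/24 (10.126.108.0 - 10.126.108.255) does not contain 10.126.110.45
  10.126.126.0/24 (10.126.126.0 - 10.126.126.255) does not contain 10.126.110.45
  10.126.108.0/23 (10.126.108.0 - 10.126.109.255) does not contain 10.126.110.45
  10.126.104.0/22 (10.126.104.0 - 10.126.107.255) does not contain 10.126.110.45
  10.126.96.0/21 (10.126.96.0 - 10.126.103.255) does not contain 10.126.110.45
  10.124.0.0/15 (10.124.0.0 - 10.125.255.255) does not contain 10.126.110.45
Longest matching prefix is /13 -> interface ge-0/0/14.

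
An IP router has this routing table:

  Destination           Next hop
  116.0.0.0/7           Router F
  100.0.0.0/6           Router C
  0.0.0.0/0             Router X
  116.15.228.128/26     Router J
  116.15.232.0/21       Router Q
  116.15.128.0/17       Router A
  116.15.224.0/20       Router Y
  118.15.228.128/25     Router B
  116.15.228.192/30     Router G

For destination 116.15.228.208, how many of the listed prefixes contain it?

4

Prefixes containing 116.15.228.208:
  0.0.0.0/0 (default, matches everything)
  116.0.0.0/7 (116.0.0.0 - 117.255.255.255)
  116.15.128.0/17 (116.15.128.0 - 116.15.255.255)
  116.15.224.0/20 (116.15.224.0 - 116.15.239.255)
Total matching entries: 4.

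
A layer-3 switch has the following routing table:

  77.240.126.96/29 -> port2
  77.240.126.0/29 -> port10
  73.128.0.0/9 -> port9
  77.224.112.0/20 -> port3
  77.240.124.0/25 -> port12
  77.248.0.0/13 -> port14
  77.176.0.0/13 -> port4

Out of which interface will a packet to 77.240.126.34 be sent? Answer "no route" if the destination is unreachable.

No entry's prefix contains 77.240.126.34; there is no default route.

no route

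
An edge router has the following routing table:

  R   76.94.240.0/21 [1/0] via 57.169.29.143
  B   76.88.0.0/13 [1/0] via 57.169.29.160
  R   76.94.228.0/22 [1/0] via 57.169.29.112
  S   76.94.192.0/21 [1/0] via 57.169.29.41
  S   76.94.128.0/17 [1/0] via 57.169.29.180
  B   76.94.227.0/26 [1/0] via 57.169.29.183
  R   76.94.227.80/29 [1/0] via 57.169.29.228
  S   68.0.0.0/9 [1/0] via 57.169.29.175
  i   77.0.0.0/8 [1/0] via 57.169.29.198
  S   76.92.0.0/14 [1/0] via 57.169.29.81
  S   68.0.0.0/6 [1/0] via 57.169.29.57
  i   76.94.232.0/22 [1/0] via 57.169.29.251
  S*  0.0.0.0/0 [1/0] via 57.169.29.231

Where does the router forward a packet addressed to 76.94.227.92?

57.169.29.180

Routes whose prefix contains 76.94.227.92:
  0.0.0.0/0 (default, matches everything) -> 57.169.29.231
  76.88.0.0/13 (76.88.0.0 - 76.95.255.255) -> 57.169.29.160
  76.92.0.0/14 (76.92.0.0 - 76.95.255.255) -> 57.169.29.81
  76.94.128.0/17 (76.94.128.0 - 76.94.255.255) -> 57.169.29.180
More-specific entries that do NOT match:
  76.94.227.80/29 (76.94.227.80 - 76.94.227.87) does not contain 76.94.227.92
  76.94.227.0/26 (76.94.227.0 - 76.94.227.63) does not contain 76.94.227.92
  76.94.228.0/22 (76.94.228.0 - 76.94.231.255) does not contain 76.94.227.92
  76.94.232.0/22 (76.94.232.0 - 76.94.235.255) does not contain 76.94.227.92
  76.94.240.0/21 (76.94.240.0 - 76.94.247.255) does not contain 76.94.227.92
  76.94.192.0/21 (76.94.192.0 - 76.94.199.255) does not contain 76.94.227.92
Longest matching prefix is /17 -> next hop 57.169.29.180.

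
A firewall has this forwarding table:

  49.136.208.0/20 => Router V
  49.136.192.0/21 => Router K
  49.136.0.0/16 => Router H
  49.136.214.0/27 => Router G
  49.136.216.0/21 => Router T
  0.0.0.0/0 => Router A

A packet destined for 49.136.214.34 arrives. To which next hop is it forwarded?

Router V

Routes whose prefix contains 49.136.214.34:
  0.0.0.0/0 (default, matches everything) -> Router A
  49.136.0.0/16 (49.136.0.0 - 49.136.255.255) -> Router H
  49.136.208.0/20 (49.136.208.0 - 49.136.223.255) -> Router V
More-specific entries that do NOT match:
  49.136.214.0/27 (49.136.214.0 - 49.136.214.31) does not contain 49.136.214.34
  49.136.192.0/21 (49.136.192.0 - 49.136.199.255) does not contain 49.136.214.34
  49.136.216.0/21 (49.136.216.0 - 49.136.223.255) does not contain 49.136.214.34
Longest matching prefix is /20 -> next hop Router V.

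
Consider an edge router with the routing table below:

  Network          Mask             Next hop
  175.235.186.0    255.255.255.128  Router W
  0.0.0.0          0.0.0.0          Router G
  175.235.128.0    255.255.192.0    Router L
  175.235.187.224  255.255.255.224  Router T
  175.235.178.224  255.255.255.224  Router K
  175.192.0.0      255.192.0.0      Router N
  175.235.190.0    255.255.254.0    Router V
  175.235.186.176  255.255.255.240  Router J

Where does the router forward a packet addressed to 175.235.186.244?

Router L

Routes whose prefix contains 175.235.186.244:
  0.0.0.0/0 (default, matches everything) -> Router G
  175.192.0.0/10 (175.192.0.0 - 175.255.255.255) -> Router N
  175.235.128.0/18 (175.235.128.0 - 175.235.191.255) -> Router L
More-specific entries that do NOT match:
  175.235.186.176/28 (175.235.186.176 - 175.235.186.191) does not contain 175.235.186.244
  175.235.187.224/27 (175.235.187.224 - 175.235.187.255) does not contain 175.235.186.244
  175.235.178.224/27 (175.235.178.224 - 175.235.178.255) does not contain 175.235.186.244
  175.235.186.0/25 (175.235.186.0 - 175.235.186.127) does not contain 175.235.186.244
  175.235.190.0/23 (175.235.190.0 - 175.235.191.255) does not contain 175.235.186.244
Longest matching prefix is /18 -> next hop Router L.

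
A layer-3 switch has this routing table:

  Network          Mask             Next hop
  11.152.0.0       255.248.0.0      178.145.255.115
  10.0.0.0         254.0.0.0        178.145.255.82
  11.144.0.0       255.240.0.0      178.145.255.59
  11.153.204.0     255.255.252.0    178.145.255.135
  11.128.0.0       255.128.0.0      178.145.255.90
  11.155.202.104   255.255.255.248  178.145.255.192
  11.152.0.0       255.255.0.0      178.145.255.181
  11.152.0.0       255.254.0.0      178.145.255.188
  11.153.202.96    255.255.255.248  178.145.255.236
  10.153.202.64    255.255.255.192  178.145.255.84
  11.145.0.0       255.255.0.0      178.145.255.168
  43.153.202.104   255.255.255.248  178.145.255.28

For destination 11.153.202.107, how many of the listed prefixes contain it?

5

Prefixes containing 11.153.202.107:
  10.0.0.0/7 (10.0.0.0 - 11.255.255.255)
  11.128.0.0/9 (11.128.0.0 - 11.255.255.255)
  11.144.0.0/12 (11.144.0.0 - 11.159.255.255)
  11.152.0.0/13 (11.152.0.0 - 11.159.255.255)
  11.152.0.0/15 (11.152.0.0 - 11.153.255.255)
Total matching entries: 5.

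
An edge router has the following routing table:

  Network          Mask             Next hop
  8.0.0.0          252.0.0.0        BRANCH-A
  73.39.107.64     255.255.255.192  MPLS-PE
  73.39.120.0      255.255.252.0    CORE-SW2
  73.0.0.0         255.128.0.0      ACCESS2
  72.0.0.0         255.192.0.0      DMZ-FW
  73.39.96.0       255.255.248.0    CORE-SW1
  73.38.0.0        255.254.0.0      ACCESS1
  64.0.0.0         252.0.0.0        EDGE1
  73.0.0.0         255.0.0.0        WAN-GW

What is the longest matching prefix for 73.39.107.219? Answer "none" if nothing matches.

73.38.0.0/15

Entries matching 73.39.107.219:
  73.0.0.0/8 (73.0.0.0 - 73.255.255.255)
  73.0.0.0/9 (73.0.0.0 - 73.127.255.255)
  73.38.0.0/15 (73.38.0.0 - 73.39.255.255)
Most specific is 73.38.0.0/15.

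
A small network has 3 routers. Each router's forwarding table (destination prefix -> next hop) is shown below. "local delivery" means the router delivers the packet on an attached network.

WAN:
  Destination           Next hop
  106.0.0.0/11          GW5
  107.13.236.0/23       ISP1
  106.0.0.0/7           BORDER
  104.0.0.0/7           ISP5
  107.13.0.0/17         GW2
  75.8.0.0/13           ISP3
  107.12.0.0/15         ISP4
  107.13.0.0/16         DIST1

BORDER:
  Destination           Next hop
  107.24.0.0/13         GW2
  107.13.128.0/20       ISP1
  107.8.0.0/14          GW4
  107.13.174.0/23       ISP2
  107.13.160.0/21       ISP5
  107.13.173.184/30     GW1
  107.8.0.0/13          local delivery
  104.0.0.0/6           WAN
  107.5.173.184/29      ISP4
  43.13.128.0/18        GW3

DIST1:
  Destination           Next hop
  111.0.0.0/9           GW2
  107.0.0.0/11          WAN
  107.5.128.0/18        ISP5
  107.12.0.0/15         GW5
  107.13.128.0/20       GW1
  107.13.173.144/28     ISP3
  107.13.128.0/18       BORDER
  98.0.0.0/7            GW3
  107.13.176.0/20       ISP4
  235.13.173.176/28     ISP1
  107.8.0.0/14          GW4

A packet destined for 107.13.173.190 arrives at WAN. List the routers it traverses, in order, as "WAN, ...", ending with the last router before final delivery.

WAN, DIST1, BORDER

At WAN: longest match for 107.13.173.190 is 107.13.0.0/16 -> DIST1
At DIST1: longest match for 107.13.173.190 is 107.13.128.0/18 -> BORDER
At BORDER: longest match for 107.13.173.190 is 107.8.0.0/13 -> local delivery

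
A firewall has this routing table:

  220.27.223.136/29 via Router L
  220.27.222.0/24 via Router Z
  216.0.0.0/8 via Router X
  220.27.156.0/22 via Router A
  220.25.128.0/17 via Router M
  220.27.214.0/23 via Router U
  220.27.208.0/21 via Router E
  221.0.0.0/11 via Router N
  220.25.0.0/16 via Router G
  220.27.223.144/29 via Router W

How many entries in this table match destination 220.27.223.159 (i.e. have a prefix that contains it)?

No listed prefix contains 220.27.223.159.
Total matching entries: 0.

0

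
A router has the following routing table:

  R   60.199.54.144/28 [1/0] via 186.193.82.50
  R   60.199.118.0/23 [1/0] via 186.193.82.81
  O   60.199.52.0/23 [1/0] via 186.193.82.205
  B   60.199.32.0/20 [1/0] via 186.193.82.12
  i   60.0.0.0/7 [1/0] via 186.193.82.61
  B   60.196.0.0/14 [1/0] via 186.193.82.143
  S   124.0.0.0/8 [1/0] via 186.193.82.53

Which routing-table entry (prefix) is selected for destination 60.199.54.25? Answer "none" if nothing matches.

60.196.0.0/14

Entries matching 60.199.54.25:
  60.0.0.0/7 (60.0.0.0 - 61.255.255.255)
  60.196.0.0/14 (60.196.0.0 - 60.199.255.255)
Most specific is 60.196.0.0/14.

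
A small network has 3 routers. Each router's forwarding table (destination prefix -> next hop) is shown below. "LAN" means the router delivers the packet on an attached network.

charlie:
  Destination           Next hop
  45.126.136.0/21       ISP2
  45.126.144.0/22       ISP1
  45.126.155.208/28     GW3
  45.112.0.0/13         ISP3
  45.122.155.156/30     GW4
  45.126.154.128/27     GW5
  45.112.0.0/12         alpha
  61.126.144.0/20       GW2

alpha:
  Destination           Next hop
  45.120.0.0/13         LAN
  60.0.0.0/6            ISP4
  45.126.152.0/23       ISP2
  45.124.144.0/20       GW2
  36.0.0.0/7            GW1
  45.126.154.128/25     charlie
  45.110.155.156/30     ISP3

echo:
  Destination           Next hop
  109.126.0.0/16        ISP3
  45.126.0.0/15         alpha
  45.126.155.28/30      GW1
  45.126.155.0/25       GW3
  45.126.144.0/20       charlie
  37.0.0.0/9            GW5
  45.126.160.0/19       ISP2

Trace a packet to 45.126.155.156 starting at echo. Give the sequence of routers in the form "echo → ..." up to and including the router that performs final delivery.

echo → charlie → alpha

At echo: longest match for 45.126.155.156 is 45.126.144.0/20 -> charlie
At charlie: longest match for 45.126.155.156 is 45.112.0.0/12 -> alpha
At alpha: longest match for 45.126.155.156 is 45.120.0.0/13 -> LAN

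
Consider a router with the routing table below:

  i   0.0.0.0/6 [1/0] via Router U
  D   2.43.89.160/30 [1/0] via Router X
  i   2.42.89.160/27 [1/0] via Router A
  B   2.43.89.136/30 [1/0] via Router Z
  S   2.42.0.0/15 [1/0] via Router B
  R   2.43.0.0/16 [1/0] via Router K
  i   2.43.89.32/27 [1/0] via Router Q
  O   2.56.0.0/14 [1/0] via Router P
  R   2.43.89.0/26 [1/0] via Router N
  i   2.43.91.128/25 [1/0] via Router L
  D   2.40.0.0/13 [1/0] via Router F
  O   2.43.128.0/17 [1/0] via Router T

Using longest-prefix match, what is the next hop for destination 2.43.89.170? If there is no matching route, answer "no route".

Router K

Routes whose prefix contains 2.43.89.170:
  0.0.0.0/6 (0.0.0.0 - 3.255.255.255) -> Router U
  2.40.0.0/13 (2.40.0.0 - 2.47.255.255) -> Router F
  2.42.0.0/15 (2.42.0.0 - 2.43.255.255) -> Router B
  2.43.0.0/16 (2.43.0.0 - 2.43.255.255) -> Router K
More-specific entries that do NOT match:
  2.43.89.160/30 (2.43.89.160 - 2.43.89.163) does not contain 2.43.89.170
  2.43.89.136/30 (2.43.89.136 - 2.43.89.139) does not contain 2.43.89.170
  2.42.89.160/27 (2.42.89.160 - 2.42.89.191) does not contain 2.43.89.170
  2.43.89.32/27 (2.43.89.32 - 2.43.89.63) does not contain 2.43.89.170
  2.43.89.0/26 (2.43.89.0 - 2.43.89.63) does not contain 2.43.89.170
  2.43.91.128/25 (2.43.91.128 - 2.43.91.255) does not contain 2.43.89.170
  2.43.128.0/17 (2.43.128.0 - 2.43.255.255) does not contain 2.43.89.170
Longest matching prefix is /16 -> next hop Router K.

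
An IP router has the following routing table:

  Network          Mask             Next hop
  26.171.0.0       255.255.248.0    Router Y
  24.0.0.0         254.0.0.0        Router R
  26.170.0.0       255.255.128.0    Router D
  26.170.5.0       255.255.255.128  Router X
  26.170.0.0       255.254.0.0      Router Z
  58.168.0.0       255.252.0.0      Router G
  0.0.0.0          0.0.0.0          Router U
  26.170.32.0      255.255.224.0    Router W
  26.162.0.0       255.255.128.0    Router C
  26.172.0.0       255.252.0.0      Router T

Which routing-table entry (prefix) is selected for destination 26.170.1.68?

26.170.0.0/17

Entries matching 26.170.1.68:
  0.0.0.0/0 (default, matches everything)
  26.170.0.0/15 (26.170.0.0 - 26.171.255.255)
  26.170.0.0/17 (26.170.0.0 - 26.170.127.255)
Most specific is 26.170.0.0/17.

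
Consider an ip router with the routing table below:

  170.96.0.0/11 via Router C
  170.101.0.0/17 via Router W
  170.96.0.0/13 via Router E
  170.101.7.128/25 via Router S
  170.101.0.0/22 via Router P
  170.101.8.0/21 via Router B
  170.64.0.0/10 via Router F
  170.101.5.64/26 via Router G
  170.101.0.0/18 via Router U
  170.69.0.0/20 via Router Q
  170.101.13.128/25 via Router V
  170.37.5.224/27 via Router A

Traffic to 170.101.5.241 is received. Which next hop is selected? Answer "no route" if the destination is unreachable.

Router U

Routes whose prefix contains 170.101.5.241:
  170.64.0.0/10 (170.64.0.0 - 170.127.255.255) -> Router F
  170.96.0.0/11 (170.96.0.0 - 170.127.255.255) -> Router C
  170.96.0.0/13 (170.96.0.0 - 170.103.255.255) -> Router E
  170.101.0.0/17 (170.101.0.0 - 170.101.127.255) -> Router W
  170.101.0.0/18 (170.101.0.0 - 170.101.63.255) -> Router U
More-specific entries that do NOT match:
  170.37.5.224/27 (170.37.5.224 - 170.37.5.255) does not contain 170.101.5.241
  170.101.5.64/26 (170.101.5.64 - 170.101.5.127) does not contain 170.101.5.241
  170.101.7.128/25 (170.101.7.128 - 170.101.7.255) does not contain 170.101.5.241
  170.101.13.128/25 (170.101.13.128 - 170.101.13.255) does not contain 170.101.5.241
  170.101.0.0/22 (170.101.0.0 - 170.101.3.255) does not contain 170.101.5.241
  170.101.8.0/21 (170.101.8.0 - 170.101.15.255) does not contain 170.101.5.241
  170.69.0.0/20 (170.69.0.0 - 170.69.15.255) does not contain 170.101.5.241
Longest matching prefix is /18 -> next hop Router U.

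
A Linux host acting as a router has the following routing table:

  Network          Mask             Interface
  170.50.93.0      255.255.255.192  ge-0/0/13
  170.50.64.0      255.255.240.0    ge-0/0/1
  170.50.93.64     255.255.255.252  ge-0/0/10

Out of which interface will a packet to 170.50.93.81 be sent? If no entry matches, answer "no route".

no route

No entry's prefix contains 170.50.93.81; there is no default route.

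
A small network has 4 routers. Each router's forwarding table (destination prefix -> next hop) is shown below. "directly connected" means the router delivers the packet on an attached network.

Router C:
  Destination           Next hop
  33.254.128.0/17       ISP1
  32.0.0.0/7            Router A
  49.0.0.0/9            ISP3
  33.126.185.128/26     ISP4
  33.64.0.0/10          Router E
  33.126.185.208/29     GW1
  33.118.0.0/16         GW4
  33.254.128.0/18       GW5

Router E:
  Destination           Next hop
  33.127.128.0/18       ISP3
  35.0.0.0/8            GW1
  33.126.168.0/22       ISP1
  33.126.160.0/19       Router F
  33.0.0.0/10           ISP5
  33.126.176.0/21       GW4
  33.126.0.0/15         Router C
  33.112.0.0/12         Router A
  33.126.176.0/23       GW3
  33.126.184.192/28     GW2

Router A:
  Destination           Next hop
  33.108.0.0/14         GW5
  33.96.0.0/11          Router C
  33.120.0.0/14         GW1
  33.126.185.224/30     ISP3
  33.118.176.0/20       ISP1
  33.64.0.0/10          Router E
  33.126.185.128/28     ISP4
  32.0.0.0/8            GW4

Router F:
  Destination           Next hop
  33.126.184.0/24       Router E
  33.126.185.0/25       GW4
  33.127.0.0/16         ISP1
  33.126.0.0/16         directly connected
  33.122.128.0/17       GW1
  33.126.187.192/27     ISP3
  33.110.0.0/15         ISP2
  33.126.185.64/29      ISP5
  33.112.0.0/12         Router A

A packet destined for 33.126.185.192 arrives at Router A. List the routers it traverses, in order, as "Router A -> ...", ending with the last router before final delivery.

At Router A: longest match for 33.126.185.192 is 33.96.0.0/11 -> Router C
At Router C: longest match for 33.126.185.192 is 33.64.0.0/10 -> Router E
At Router E: longest match for 33.126.185.192 is 33.126.160.0/19 -> Router F
At Router F: longest match for 33.126.185.192 is 33.126.0.0/16 -> directly connected

Router A -> Router C -> Router E -> Router F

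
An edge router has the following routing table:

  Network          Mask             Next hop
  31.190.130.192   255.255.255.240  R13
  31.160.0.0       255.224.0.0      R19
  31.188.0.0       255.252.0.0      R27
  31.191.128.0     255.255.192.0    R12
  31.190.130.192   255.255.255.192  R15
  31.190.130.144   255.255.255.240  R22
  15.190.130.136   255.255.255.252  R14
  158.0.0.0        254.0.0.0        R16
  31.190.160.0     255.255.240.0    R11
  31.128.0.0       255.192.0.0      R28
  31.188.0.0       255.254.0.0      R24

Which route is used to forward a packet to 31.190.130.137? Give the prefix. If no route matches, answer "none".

31.188.0.0/14

Entries matching 31.190.130.137:
  31.128.0.0/10 (31.128.0.0 - 31.191.255.255)
  31.160.0.0/11 (31.160.0.0 - 31.191.255.255)
  31.188.0.0/14 (31.188.0.0 - 31.191.255.255)
Most specific is 31.188.0.0/14.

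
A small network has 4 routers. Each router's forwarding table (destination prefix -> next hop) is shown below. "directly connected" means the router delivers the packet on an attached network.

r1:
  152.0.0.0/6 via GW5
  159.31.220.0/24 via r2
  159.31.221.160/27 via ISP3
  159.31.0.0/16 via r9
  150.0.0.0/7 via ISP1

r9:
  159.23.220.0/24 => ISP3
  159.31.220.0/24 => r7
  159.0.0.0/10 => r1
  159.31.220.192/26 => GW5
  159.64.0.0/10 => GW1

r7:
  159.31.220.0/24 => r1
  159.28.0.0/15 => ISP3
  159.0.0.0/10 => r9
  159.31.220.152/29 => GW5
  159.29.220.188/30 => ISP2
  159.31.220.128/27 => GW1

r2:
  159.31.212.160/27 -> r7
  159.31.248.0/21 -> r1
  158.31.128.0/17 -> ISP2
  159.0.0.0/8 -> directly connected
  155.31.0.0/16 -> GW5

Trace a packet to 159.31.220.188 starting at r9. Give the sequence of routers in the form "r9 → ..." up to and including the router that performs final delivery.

At r9: longest match for 159.31.220.188 is 159.31.220.0/24 -> r7
At r7: longest match for 159.31.220.188 is 159.31.220.0/24 -> r1
At r1: longest match for 159.31.220.188 is 159.31.220.0/24 -> r2
At r2: longest match for 159.31.220.188 is 159.0.0.0/8 -> directly connected

r9 → r7 → r1 → r2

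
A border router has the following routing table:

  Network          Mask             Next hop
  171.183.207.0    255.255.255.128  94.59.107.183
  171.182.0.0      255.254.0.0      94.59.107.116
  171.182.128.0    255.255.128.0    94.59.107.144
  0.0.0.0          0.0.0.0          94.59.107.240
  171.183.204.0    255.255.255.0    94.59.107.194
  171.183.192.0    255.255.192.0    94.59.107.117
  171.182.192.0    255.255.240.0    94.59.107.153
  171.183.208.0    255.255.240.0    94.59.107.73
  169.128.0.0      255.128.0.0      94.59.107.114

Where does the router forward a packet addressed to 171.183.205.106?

Routes whose prefix contains 171.183.205.106:
  0.0.0.0/0 (default, matches everything) -> 94.59.107.240
  171.182.0.0/15 (171.182.0.0 - 171.183.255.255) -> 94.59.107.116
  171.183.192.0/18 (171.183.192.0 - 171.183.255.255) -> 94.59.107.117
More-specific entries that do NOT match:
  171.183.207.0/25 (171.183.207.0 - 171.183.207.127) does not contain 171.183.205.106
  171.183.204.0/24 (171.183.204.0 - 171.183.204.255) does not contain 171.183.205.106
  171.182.192.0/20 (171.182.192.0 - 171.182.207.255) does not contain 171.183.205.106
  171.183.208.0/20 (171.183.208.0 - 171.183.223.255) does not contain 171.183.205.106
Longest matching prefix is /18 -> next hop 94.59.107.117.

94.59.107.117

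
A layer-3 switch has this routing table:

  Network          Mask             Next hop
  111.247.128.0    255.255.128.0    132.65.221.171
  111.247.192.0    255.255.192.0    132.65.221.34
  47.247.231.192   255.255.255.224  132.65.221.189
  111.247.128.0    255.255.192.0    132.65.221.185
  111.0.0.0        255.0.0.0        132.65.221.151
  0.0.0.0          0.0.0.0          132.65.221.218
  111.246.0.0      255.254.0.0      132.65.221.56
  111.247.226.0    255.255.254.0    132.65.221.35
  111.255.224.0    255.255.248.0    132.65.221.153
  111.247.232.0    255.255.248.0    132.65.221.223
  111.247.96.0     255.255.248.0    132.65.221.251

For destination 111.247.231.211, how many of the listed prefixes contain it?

Prefixes containing 111.247.231.211:
  0.0.0.0/0 (default, matches everything)
  111.0.0.0/8 (111.0.0.0 - 111.255.255.255)
  111.246.0.0/15 (111.246.0.0 - 111.247.255.255)
  111.247.128.0/17 (111.247.128.0 - 111.247.255.255)
  111.247.192.0/18 (111.247.192.0 - 111.247.255.255)
Total matching entries: 5.

5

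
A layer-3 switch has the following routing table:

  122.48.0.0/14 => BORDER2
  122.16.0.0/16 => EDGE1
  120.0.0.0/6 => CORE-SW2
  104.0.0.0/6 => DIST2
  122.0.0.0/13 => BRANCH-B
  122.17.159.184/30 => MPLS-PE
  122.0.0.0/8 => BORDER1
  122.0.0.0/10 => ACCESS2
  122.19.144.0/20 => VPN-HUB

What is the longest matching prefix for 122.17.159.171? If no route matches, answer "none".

Entries matching 122.17.159.171:
  120.0.0.0/6 (120.0.0.0 - 123.255.255.255)
  122.0.0.0/8 (122.0.0.0 - 122.255.255.255)
  122.0.0.0/10 (122.0.0.0 - 122.63.255.255)
Most specific is 122.0.0.0/10.

122.0.0.0/10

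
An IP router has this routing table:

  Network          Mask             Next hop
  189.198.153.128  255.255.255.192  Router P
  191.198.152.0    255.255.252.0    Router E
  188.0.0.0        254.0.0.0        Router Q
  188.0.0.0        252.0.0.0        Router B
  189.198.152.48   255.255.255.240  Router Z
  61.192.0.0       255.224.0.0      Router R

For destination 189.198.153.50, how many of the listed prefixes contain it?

Prefixes containing 189.198.153.50:
  188.0.0.0/6 (188.0.0.0 - 191.255.255.255)
  188.0.0.0/7 (188.0.0.0 - 189.255.255.255)
Total matching entries: 2.

2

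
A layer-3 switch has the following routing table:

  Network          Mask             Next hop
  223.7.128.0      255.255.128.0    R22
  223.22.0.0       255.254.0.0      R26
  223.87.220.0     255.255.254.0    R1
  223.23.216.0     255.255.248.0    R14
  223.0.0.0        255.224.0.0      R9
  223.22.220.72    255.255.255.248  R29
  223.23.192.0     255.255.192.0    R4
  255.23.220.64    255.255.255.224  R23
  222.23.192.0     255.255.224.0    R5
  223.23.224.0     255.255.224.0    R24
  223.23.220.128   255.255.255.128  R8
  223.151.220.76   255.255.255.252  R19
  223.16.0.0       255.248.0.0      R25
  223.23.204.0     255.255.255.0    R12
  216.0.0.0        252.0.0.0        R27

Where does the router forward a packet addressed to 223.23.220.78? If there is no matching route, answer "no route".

R14

Routes whose prefix contains 223.23.220.78:
  223.0.0.0/11 (223.0.0.0 - 223.31.255.255) -> R9
  223.16.0.0/13 (223.16.0.0 - 223.23.255.255) -> R25
  223.22.0.0/15 (223.22.0.0 - 223.23.255.255) -> R26
  223.23.192.0/18 (223.23.192.0 - 223.23.255.255) -> R4
  223.23.216.0/21 (223.23.216.0 - 223.23.223.255) -> R14
More-specific entries that do NOT match:
  223.151.220.76/30 (223.151.220.76 - 223.151.220.79) does not contain 223.23.220.78
  223.22.220.72/29 (223.22.220.72 - 223.22.220.79) does not contain 223.23.220.78
  255.23.220.64/27 (255.23.220.64 - 255.23.220.95) does not contain 223.23.220.78
  223.23.220.128/25 (223.23.220.128 - 223.23.220.255) does not contain 223.23.220.78
  223.23.204.0/24 (223.23.204.0 - 223.23.204.255) does not contain 223.23.220.78
  223.87.220.0/23 (223.87.220.0 - 223.87.221.255) does not contain 223.23.220.78
Longest matching prefix is /21 -> next hop R14.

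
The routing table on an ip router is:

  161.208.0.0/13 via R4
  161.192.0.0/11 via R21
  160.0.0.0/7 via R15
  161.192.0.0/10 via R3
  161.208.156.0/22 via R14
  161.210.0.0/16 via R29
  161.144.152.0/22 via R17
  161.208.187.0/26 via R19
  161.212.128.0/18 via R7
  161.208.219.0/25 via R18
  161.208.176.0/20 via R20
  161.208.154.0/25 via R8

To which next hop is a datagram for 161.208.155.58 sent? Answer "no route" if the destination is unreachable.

Routes whose prefix contains 161.208.155.58:
  160.0.0.0/7 (160.0.0.0 - 161.255.255.255) -> R15
  161.192.0.0/10 (161.192.0.0 - 161.255.255.255) -> R3
  161.192.0.0/11 (161.192.0.0 - 161.223.255.255) -> R21
  161.208.0.0/13 (161.208.0.0 - 161.215.255.255) -> R4
More-specific entries that do NOT match:
  161.208.187.0/26 (161.208.187.0 - 161.208.187.63) does not contain 161.208.155.58
  161.208.219.0/25 (161.208.219.0 - 161.208.219.127) does not contain 161.208.155.58
  161.208.154.0/25 (161.208.154.0 - 161.208.154.127) does not contain 161.208.155.58
  161.208.156.0/22 (161.208.156.0 - 161.208.159.255) does not contain 161.208.155.58
  161.144.152.0/22 (161.144.152.0 - 161.144.155.255) does not contain 161.208.155.58
  161.208.176.0/20 (161.208.176.0 - 161.208.191.255) does not contain 161.208.155.58
  161.212.128.0/18 (161.212.128.0 - 161.212.191.255) does not contain 161.208.155.58
  161.210.0.0/16 (161.210.0.0 - 161.210.255.255) does not contain 161.208.155.58
Longest matching prefix is /13 -> next hop R4.

R4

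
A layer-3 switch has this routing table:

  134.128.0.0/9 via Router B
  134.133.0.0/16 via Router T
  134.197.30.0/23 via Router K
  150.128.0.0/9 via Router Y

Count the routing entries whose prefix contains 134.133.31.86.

2

Prefixes containing 134.133.31.86:
  134.128.0.0/9 (134.128.0.0 - 134.255.255.255)
  134.133.0.0/16 (134.133.0.0 - 134.133.255.255)
Total matching entries: 2.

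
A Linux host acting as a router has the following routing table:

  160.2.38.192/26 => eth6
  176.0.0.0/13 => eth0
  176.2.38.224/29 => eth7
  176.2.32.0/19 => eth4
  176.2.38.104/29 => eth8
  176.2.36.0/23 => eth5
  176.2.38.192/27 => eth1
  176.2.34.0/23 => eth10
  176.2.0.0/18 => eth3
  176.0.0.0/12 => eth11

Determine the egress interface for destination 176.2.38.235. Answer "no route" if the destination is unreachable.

eth4

Routes whose prefix contains 176.2.38.235:
  176.0.0.0/12 (176.0.0.0 - 176.15.255.255) -> eth11
  176.0.0.0/13 (176.0.0.0 - 176.7.255.255) -> eth0
  176.2.0.0/18 (176.2.0.0 - 176.2.63.255) -> eth3
  176.2.32.0/19 (176.2.32.0 - 176.2.63.255) -> eth4
More-specific entries that do NOT match:
  176.2.38.224/29 (176.2.38.224 - 176.2.38.231) does not contain 176.2.38.235
  176.2.38.104/29 (176.2.38.104 - 176.2.38.111) does not contain 176.2.38.235
  176.2.38.192/27 (176.2.38.192 - 176.2.38.223) does not contain 176.2.38.235
  160.2.38.192/26 (160.2.38.192 - 160.2.38.255) does not contain 176.2.38.235
  176.2.36.0/23 (176.2.36.0 - 176.2.37.255) does not contain 176.2.38.235
  176.2.34.0/23 (176.2.34.0 - 176.2.35.255) does not contain 176.2.38.235
Longest matching prefix is /19 -> interface eth4.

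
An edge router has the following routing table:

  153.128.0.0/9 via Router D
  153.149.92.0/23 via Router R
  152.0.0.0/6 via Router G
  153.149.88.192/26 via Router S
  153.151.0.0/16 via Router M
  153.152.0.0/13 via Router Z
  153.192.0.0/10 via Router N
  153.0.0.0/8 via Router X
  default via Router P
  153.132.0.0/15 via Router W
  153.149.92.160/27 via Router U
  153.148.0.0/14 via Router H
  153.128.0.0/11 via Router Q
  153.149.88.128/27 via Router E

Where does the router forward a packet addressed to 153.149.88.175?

Router H

Routes whose prefix contains 153.149.88.175:
  0.0.0.0/0 (default, matches everything) -> Router P
  152.0.0.0/6 (152.0.0.0 - 155.255.255.255) -> Router G
  153.0.0.0/8 (153.0.0.0 - 153.255.255.255) -> Router X
  153.128.0.0/9 (153.128.0.0 - 153.255.255.255) -> Router D
  153.128.0.0/11 (153.128.0.0 - 153.159.255.255) -> Router Q
  153.148.0.0/14 (153.148.0.0 - 153.151.255.255) -> Router H
More-specific entries that do NOT match:
  153.149.92.160/27 (153.149.92.160 - 153.149.92.191) does not contain 153.149.88.175
  153.149.88.128/27 (153.149.88.128 - 153.149.88.159) does not contain 153.149.88.175
  153.149.88.192/26 (153.149.88.192 - 153.149.88.255) does not contain 153.149.88.175
  153.149.92.0/23 (153.149.92.0 - 153.149.93.255) does not contain 153.149.88.175
  153.151.0.0/16 (153.151.0.0 - 153.151.255.255) does not contain 153.149.88.175
  153.132.0.0/15 (153.132.0.0 - 153.133.255.255) does not contain 153.149.88.175
Longest matching prefix is /14 -> next hop Router H.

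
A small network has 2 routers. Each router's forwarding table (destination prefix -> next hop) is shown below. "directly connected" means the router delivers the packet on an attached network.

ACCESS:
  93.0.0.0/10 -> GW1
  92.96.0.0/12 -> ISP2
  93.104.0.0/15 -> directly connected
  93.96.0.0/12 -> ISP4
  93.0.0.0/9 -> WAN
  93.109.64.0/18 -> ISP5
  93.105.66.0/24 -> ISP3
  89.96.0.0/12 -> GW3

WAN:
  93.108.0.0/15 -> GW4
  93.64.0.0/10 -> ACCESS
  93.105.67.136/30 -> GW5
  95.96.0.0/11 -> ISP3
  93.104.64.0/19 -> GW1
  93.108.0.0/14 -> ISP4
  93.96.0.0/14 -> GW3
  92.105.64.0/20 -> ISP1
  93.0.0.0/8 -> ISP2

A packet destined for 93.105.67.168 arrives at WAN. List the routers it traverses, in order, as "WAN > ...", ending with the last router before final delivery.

At WAN: longest match for 93.105.67.168 is 93.64.0.0/10 -> ACCESS
At ACCESS: longest match for 93.105.67.168 is 93.104.0.0/15 -> directly connected

WAN > ACCESS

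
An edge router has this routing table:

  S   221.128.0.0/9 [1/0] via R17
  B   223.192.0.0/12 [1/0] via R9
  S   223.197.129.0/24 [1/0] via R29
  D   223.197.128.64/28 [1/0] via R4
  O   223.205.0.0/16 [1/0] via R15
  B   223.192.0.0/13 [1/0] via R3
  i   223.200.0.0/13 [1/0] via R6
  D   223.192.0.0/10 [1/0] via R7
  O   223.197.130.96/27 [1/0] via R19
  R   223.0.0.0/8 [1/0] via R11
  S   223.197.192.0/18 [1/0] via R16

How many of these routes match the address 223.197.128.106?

4

Prefixes containing 223.197.128.106:
  223.0.0.0/8 (223.0.0.0 - 223.255.255.255)
  223.192.0.0/10 (223.192.0.0 - 223.255.255.255)
  223.192.0.0/12 (223.192.0.0 - 223.207.255.255)
  223.192.0.0/13 (223.192.0.0 - 223.199.255.255)
Total matching entries: 4.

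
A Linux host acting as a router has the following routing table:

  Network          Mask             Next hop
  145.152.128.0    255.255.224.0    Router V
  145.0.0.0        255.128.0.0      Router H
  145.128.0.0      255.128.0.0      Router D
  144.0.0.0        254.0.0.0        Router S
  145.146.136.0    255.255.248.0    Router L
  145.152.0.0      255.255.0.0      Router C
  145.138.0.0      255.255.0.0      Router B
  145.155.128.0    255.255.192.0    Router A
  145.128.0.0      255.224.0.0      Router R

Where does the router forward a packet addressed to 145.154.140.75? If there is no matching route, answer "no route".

Router R

Routes whose prefix contains 145.154.140.75:
  144.0.0.0/7 (144.0.0.0 - 145.255.255.255) -> Router S
  145.128.0.0/9 (145.128.0.0 - 145.255.255.255) -> Router D
  145.128.0.0/11 (145.128.0.0 - 145.159.255.255) -> Router R
More-specific entries that do NOT match:
  145.146.136.0/21 (145.146.136.0 - 145.146.143.255) does not contain 145.154.140.75
  145.152.128.0/19 (145.152.128.0 - 145.152.159.255) does not contain 145.154.140.75
  145.155.128.0/18 (145.155.128.0 - 145.155.191.255) does not contain 145.154.140.75
  145.152.0.0/16 (145.152.0.0 - 145.152.255.255) does not contain 145.154.140.75
  145.138.0.0/16 (145.138.0.0 - 145.138.255.255) does not contain 145.154.140.75
Longest matching prefix is /11 -> next hop Router R.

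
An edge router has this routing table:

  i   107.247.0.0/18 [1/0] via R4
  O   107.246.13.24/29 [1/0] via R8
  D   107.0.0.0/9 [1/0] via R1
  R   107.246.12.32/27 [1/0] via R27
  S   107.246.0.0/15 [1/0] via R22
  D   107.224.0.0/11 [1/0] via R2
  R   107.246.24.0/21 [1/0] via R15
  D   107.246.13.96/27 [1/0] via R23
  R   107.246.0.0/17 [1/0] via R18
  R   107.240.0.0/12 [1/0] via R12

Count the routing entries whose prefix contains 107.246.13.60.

Prefixes containing 107.246.13.60:
  107.224.0.0/11 (107.224.0.0 - 107.255.255.255)
  107.240.0.0/12 (107.240.0.0 - 107.255.255.255)
  107.246.0.0/15 (107.246.0.0 - 107.247.255.255)
  107.246.0.0/17 (107.246.0.0 - 107.246.127.255)
Total matching entries: 4.

4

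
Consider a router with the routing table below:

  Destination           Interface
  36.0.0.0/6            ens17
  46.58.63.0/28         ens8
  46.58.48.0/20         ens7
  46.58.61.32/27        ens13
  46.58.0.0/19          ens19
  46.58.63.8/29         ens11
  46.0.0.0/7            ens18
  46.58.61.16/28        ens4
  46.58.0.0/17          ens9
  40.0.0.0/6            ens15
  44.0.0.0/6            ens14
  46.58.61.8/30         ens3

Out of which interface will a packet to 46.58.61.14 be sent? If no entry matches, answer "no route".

ens7

Routes whose prefix contains 46.58.61.14:
  44.0.0.0/6 (44.0.0.0 - 47.255.255.255) -> ens14
  46.0.0.0/7 (46.0.0.0 - 47.255.255.255) -> ens18
  46.58.0.0/17 (46.58.0.0 - 46.58.127.255) -> ens9
  46.58.48.0/20 (46.58.48.0 - 46.58.63.255) -> ens7
More-specific entries that do NOT match:
  46.58.61.8/30 (46.58.61.8 - 46.58.61.11) does not contain 46.58.61.14
  46.58.63.8/29 (46.58.63.8 - 46.58.63.15) does not contain 46.58.61.14
  46.58.63.0/28 (46.58.63.0 - 46.58.63.15) does not contain 46.58.61.14
  46.58.61.16/28 (46.58.61.16 - 46.58.61.31) does not contain 46.58.61.14
  46.58.61.32/27 (46.58.61.32 - 46.58.61.63) does not contain 46.58.61.14
Longest matching prefix is /20 -> interface ens7.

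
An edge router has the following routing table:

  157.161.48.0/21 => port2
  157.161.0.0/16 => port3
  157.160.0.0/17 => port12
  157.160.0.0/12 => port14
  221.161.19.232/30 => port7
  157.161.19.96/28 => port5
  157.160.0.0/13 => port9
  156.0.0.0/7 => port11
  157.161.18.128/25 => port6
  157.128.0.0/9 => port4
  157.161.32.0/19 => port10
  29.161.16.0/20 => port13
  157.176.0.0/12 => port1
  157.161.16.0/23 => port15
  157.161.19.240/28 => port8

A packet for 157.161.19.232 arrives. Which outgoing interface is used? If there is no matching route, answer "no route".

Routes whose prefix contains 157.161.19.232:
  156.0.0.0/7 (156.0.0.0 - 157.255.255.255) -> port11
  157.128.0.0/9 (157.128.0.0 - 157.255.255.255) -> port4
  157.160.0.0/12 (157.160.0.0 - 157.175.255.255) -> port14
  157.160.0.0/13 (157.160.0.0 - 157.167.255.255) -> port9
  157.161.0.0/16 (157.161.0.0 - 157.161.255.255) -> port3
More-specific entries that do NOT match:
  221.161.19.232/30 (221.161.19.232 - 221.161.19.235) does not contain 157.161.19.232
  157.161.19.96/28 (157.161.19.96 - 157.161.19.111) does not contain 157.161.19.232
  157.161.19.240/28 (157.161.19.240 - 157.161.19.255) does not contain 157.161.19.232
  157.161.18.128/25 (157.161.18.128 - 157.161.18.255) does not contain 157.161.19.232
  157.161.16.0/23 (157.161.16.0 - 157.161.17.255) does not contain 157.161.19.232
  157.161.48.0/21 (157.161.48.0 - 157.161.55.255) does not contain 157.161.19.232
  29.161.16.0/20 (29.161.16.0 - 29.161.31.255) does not contain 157.161.19.232
  157.161.32.0/19 (157.161.32.0 - 157.161.63.255) does not contain 157.161.19.232
  157.160.0.0/17 (157.160.0.0 - 157.160.127.255) does not contain 157.161.19.232
Longest matching prefix is /16 -> interface port3.

port3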